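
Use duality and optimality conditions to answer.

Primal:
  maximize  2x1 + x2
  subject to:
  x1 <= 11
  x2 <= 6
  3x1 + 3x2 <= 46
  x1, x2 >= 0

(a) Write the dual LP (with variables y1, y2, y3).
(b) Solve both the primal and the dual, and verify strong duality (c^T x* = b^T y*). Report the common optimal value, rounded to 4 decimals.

The standard primal-dual pair for 'max c^T x s.t. A x <= b, x >= 0' is:
  Dual:  min b^T y  s.t.  A^T y >= c,  y >= 0.

So the dual LP is:
  minimize  11y1 + 6y2 + 46y3
  subject to:
    y1 + 3y3 >= 2
    y2 + 3y3 >= 1
    y1, y2, y3 >= 0

Solving the primal: x* = (11, 4.3333).
  primal value c^T x* = 26.3333.
Solving the dual: y* = (1, 0, 0.3333).
  dual value b^T y* = 26.3333.
Strong duality: c^T x* = b^T y*. Confirmed.

26.3333


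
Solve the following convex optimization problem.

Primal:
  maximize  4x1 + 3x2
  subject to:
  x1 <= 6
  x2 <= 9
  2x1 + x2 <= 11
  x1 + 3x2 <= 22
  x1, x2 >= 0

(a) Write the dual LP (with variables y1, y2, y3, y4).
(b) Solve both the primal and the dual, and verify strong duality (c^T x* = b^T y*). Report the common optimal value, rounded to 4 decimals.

The standard primal-dual pair for 'max c^T x s.t. A x <= b, x >= 0' is:
  Dual:  min b^T y  s.t.  A^T y >= c,  y >= 0.

So the dual LP is:
  minimize  6y1 + 9y2 + 11y3 + 22y4
  subject to:
    y1 + 2y3 + y4 >= 4
    y2 + y3 + 3y4 >= 3
    y1, y2, y3, y4 >= 0

Solving the primal: x* = (2.2, 6.6).
  primal value c^T x* = 28.6.
Solving the dual: y* = (0, 0, 1.8, 0.4).
  dual value b^T y* = 28.6.
Strong duality: c^T x* = b^T y*. Confirmed.

28.6


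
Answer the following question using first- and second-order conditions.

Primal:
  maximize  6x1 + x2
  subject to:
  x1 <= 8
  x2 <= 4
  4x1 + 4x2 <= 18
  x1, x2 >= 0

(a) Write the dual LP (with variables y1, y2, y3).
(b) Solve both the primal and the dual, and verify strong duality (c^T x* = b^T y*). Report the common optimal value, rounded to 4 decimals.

The standard primal-dual pair for 'max c^T x s.t. A x <= b, x >= 0' is:
  Dual:  min b^T y  s.t.  A^T y >= c,  y >= 0.

So the dual LP is:
  minimize  8y1 + 4y2 + 18y3
  subject to:
    y1 + 4y3 >= 6
    y2 + 4y3 >= 1
    y1, y2, y3 >= 0

Solving the primal: x* = (4.5, 0).
  primal value c^T x* = 27.
Solving the dual: y* = (0, 0, 1.5).
  dual value b^T y* = 27.
Strong duality: c^T x* = b^T y*. Confirmed.

27


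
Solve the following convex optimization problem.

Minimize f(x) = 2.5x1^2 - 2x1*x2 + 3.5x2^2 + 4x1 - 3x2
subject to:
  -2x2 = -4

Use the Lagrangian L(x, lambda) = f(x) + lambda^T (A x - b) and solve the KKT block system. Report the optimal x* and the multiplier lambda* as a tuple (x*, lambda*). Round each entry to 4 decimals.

Form the Lagrangian:
  L(x, lambda) = (1/2) x^T Q x + c^T x + lambda^T (A x - b)
Stationarity (grad_x L = 0): Q x + c + A^T lambda = 0.
Primal feasibility: A x = b.

This gives the KKT block system:
  [ Q   A^T ] [ x     ]   [-c ]
  [ A    0  ] [ lambda ] = [ b ]

Solving the linear system:
  x*      = (0, 2)
  lambda* = (5.5)
  f(x*)   = 8

x* = (0, 2), lambda* = (5.5)


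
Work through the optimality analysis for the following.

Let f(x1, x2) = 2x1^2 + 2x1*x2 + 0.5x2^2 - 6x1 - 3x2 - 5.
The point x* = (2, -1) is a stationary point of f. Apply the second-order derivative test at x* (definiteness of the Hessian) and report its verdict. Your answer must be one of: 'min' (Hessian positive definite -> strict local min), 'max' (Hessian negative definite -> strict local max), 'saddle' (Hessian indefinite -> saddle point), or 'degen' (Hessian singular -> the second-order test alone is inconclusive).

Compute the Hessian H = grad^2 f:
  H = [[4, 2], [2, 1]]
Verify stationarity: grad f(x*) = H x* + g = (0, 0).
Eigenvalues of H: 0, 5.
H has a zero eigenvalue (singular; positive semidefinite but not definite), so H is neither positive definite, negative definite, nor indefinite. The second-order test alone is inconclusive -> degen.
(Indeed, f is constant along the null direction of H through x*, so x* is not a strict local extremum.)

degen


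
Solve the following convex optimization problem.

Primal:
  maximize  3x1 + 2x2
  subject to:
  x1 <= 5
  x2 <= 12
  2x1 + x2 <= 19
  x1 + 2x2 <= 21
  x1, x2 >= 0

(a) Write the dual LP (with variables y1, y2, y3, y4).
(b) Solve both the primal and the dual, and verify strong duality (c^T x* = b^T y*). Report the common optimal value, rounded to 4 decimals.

The standard primal-dual pair for 'max c^T x s.t. A x <= b, x >= 0' is:
  Dual:  min b^T y  s.t.  A^T y >= c,  y >= 0.

So the dual LP is:
  minimize  5y1 + 12y2 + 19y3 + 21y4
  subject to:
    y1 + 2y3 + y4 >= 3
    y2 + y3 + 2y4 >= 2
    y1, y2, y3, y4 >= 0

Solving the primal: x* = (5, 8).
  primal value c^T x* = 31.
Solving the dual: y* = (2, 0, 0, 1).
  dual value b^T y* = 31.
Strong duality: c^T x* = b^T y*. Confirmed.

31


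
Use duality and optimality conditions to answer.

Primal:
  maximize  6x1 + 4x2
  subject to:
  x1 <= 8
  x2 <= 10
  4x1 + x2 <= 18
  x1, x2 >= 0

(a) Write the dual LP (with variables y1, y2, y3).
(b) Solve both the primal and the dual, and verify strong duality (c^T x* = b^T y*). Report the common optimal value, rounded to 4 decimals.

The standard primal-dual pair for 'max c^T x s.t. A x <= b, x >= 0' is:
  Dual:  min b^T y  s.t.  A^T y >= c,  y >= 0.

So the dual LP is:
  minimize  8y1 + 10y2 + 18y3
  subject to:
    y1 + 4y3 >= 6
    y2 + y3 >= 4
    y1, y2, y3 >= 0

Solving the primal: x* = (2, 10).
  primal value c^T x* = 52.
Solving the dual: y* = (0, 2.5, 1.5).
  dual value b^T y* = 52.
Strong duality: c^T x* = b^T y*. Confirmed.

52


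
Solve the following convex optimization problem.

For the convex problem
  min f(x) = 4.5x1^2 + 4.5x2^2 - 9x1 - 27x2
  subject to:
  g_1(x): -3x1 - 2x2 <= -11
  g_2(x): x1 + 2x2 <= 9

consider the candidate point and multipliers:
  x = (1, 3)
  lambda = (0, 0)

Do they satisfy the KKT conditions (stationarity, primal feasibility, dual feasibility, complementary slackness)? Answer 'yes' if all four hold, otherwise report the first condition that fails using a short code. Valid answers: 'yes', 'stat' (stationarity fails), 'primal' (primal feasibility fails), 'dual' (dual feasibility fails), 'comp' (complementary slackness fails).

Gradient of f: grad f(x) = Q x + c = (0, 0)
Constraint values g_i(x) = a_i^T x - b_i:
  g_1((1, 3)) = 2
  g_2((1, 3)) = -2
Stationarity residual: grad f(x) + sum_i lambda_i a_i = (0, 0)
  -> stationarity OK
Primal feasibility (all g_i <= 0): FAILS
Dual feasibility (all lambda_i >= 0): OK
Complementary slackness (lambda_i * g_i(x) = 0 for all i): OK

Verdict: the first failing condition is primal_feasibility -> primal.

primal


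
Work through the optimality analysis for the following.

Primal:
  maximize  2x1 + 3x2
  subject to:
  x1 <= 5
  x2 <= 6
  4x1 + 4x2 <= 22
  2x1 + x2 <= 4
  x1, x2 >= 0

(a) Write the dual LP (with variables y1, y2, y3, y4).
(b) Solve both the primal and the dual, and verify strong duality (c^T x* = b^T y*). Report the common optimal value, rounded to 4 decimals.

The standard primal-dual pair for 'max c^T x s.t. A x <= b, x >= 0' is:
  Dual:  min b^T y  s.t.  A^T y >= c,  y >= 0.

So the dual LP is:
  minimize  5y1 + 6y2 + 22y3 + 4y4
  subject to:
    y1 + 4y3 + 2y4 >= 2
    y2 + 4y3 + y4 >= 3
    y1, y2, y3, y4 >= 0

Solving the primal: x* = (0, 4).
  primal value c^T x* = 12.
Solving the dual: y* = (0, 0, 0, 3).
  dual value b^T y* = 12.
Strong duality: c^T x* = b^T y*. Confirmed.

12


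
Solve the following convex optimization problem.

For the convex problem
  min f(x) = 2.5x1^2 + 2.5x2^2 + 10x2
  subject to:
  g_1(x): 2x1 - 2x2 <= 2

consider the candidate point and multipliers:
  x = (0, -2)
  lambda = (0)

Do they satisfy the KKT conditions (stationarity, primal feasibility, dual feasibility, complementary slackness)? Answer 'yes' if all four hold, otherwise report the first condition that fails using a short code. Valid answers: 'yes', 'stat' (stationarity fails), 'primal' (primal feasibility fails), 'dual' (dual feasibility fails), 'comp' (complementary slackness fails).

Gradient of f: grad f(x) = Q x + c = (0, 0)
Constraint values g_i(x) = a_i^T x - b_i:
  g_1((0, -2)) = 2
Stationarity residual: grad f(x) + sum_i lambda_i a_i = (0, 0)
  -> stationarity OK
Primal feasibility (all g_i <= 0): FAILS
Dual feasibility (all lambda_i >= 0): OK
Complementary slackness (lambda_i * g_i(x) = 0 for all i): OK

Verdict: the first failing condition is primal_feasibility -> primal.

primal


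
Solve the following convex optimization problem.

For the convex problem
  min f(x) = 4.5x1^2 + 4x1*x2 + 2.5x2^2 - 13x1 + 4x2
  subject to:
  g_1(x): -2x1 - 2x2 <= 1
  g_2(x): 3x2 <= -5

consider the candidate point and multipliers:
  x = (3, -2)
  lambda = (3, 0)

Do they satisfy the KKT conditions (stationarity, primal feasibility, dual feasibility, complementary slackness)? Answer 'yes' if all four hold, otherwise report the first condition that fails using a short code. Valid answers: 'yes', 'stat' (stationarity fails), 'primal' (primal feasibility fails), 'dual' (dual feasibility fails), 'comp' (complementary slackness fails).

Gradient of f: grad f(x) = Q x + c = (6, 6)
Constraint values g_i(x) = a_i^T x - b_i:
  g_1((3, -2)) = -3
  g_2((3, -2)) = -1
Stationarity residual: grad f(x) + sum_i lambda_i a_i = (0, 0)
  -> stationarity OK
Primal feasibility (all g_i <= 0): OK
Dual feasibility (all lambda_i >= 0): OK
Complementary slackness (lambda_i * g_i(x) = 0 for all i): FAILS

Verdict: the first failing condition is complementary_slackness -> comp.

comp


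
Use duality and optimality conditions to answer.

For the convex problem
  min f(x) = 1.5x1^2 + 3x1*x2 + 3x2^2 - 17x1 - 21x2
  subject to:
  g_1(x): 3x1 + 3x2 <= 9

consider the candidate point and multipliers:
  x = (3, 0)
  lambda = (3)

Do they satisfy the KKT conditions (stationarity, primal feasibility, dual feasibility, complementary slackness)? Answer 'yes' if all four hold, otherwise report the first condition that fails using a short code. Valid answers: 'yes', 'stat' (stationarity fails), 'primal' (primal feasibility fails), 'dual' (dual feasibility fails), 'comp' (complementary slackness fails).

Gradient of f: grad f(x) = Q x + c = (-8, -12)
Constraint values g_i(x) = a_i^T x - b_i:
  g_1((3, 0)) = 0
Stationarity residual: grad f(x) + sum_i lambda_i a_i = (1, -3)
  -> stationarity FAILS
Primal feasibility (all g_i <= 0): OK
Dual feasibility (all lambda_i >= 0): OK
Complementary slackness (lambda_i * g_i(x) = 0 for all i): OK

Verdict: the first failing condition is stationarity -> stat.

stat


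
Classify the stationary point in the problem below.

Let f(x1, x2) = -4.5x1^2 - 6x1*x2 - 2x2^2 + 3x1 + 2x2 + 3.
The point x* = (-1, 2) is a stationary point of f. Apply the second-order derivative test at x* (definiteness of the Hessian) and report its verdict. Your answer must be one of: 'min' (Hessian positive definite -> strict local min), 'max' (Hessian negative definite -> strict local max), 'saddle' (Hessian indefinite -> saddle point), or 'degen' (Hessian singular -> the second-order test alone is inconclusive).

Compute the Hessian H = grad^2 f:
  H = [[-9, -6], [-6, -4]]
Verify stationarity: grad f(x*) = H x* + g = (0, 0).
Eigenvalues of H: -13, 0.
H has a zero eigenvalue (singular; negative semidefinite but not definite), so H is neither positive definite, negative definite, nor indefinite. The second-order test alone is inconclusive -> degen.
(Indeed, f is constant along the null direction of H through x*, so x* is not a strict local extremum.)

degen


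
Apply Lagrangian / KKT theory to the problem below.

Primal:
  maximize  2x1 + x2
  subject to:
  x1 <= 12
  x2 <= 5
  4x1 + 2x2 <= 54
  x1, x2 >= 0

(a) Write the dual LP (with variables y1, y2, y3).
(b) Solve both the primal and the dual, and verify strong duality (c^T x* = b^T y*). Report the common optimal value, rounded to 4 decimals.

The standard primal-dual pair for 'max c^T x s.t. A x <= b, x >= 0' is:
  Dual:  min b^T y  s.t.  A^T y >= c,  y >= 0.

So the dual LP is:
  minimize  12y1 + 5y2 + 54y3
  subject to:
    y1 + 4y3 >= 2
    y2 + 2y3 >= 1
    y1, y2, y3 >= 0

Solving the primal: x* = (11, 5).
  primal value c^T x* = 27.
Solving the dual: y* = (0, 0, 0.5).
  dual value b^T y* = 27.
Strong duality: c^T x* = b^T y*. Confirmed.

27


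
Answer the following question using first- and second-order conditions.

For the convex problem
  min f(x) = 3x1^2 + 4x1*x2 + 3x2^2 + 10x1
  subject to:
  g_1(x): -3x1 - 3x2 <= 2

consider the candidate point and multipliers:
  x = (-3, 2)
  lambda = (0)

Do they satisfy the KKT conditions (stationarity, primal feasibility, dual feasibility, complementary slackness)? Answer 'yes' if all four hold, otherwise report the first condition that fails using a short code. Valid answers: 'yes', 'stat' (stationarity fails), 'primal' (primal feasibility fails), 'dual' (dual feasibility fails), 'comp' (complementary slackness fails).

Gradient of f: grad f(x) = Q x + c = (0, 0)
Constraint values g_i(x) = a_i^T x - b_i:
  g_1((-3, 2)) = 1
Stationarity residual: grad f(x) + sum_i lambda_i a_i = (0, 0)
  -> stationarity OK
Primal feasibility (all g_i <= 0): FAILS
Dual feasibility (all lambda_i >= 0): OK
Complementary slackness (lambda_i * g_i(x) = 0 for all i): OK

Verdict: the first failing condition is primal_feasibility -> primal.

primal


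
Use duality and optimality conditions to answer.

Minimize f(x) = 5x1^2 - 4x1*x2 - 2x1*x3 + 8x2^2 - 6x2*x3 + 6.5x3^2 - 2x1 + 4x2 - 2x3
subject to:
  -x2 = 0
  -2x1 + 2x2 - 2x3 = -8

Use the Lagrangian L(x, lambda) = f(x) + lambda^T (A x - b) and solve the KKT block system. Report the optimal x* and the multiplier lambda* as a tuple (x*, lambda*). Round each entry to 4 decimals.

Form the Lagrangian:
  L(x, lambda) = (1/2) x^T Q x + c^T x + lambda^T (A x - b)
Stationarity (grad_x L = 0): Q x + c + A^T lambda = 0.
Primal feasibility: A x = b.

This gives the KKT block system:
  [ Q   A^T ] [ x     ]   [-c ]
  [ A    0  ] [ lambda ] = [ b ]

Solving the linear system:
  x*      = (2.2222, 0, 1.7778)
  lambda* = (1.1111, 8.3333)
  f(x*)   = 29.3333

x* = (2.2222, 0, 1.7778), lambda* = (1.1111, 8.3333)


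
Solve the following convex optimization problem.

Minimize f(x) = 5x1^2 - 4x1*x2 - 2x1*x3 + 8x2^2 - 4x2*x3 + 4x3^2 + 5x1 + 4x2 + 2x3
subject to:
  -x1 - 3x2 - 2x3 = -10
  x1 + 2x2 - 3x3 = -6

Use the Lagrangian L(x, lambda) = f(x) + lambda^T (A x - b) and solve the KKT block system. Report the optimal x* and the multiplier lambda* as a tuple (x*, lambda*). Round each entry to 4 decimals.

Form the Lagrangian:
  L(x, lambda) = (1/2) x^T Q x + c^T x + lambda^T (A x - b)
Stationarity (grad_x L = 0): Q x + c + A^T lambda = 0.
Primal feasibility: A x = b.

This gives the KKT block system:
  [ Q   A^T ] [ x     ]   [-c ]
  [ A    0  ] [ lambda ] = [ b ]

Solving the linear system:
  x*      = (0.6757, 1.1247, 2.9751)
  lambda* = (4.7751, 3.4666)
  f(x*)   = 41.1894

x* = (0.6757, 1.1247, 2.9751), lambda* = (4.7751, 3.4666)


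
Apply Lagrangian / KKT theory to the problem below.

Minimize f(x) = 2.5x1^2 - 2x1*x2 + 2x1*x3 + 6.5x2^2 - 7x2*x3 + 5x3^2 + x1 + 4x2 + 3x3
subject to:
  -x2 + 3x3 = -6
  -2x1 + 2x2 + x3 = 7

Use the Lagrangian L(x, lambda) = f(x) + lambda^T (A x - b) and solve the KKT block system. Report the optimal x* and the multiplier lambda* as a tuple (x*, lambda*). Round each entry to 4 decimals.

Form the Lagrangian:
  L(x, lambda) = (1/2) x^T Q x + c^T x + lambda^T (A x - b)
Stationarity (grad_x L = 0): Q x + c + A^T lambda = 0.
Primal feasibility: A x = b.

This gives the KKT block system:
  [ Q   A^T ] [ x     ]   [-c ]
  [ A    0  ] [ lambda ] = [ b ]

Solving the linear system:
  x*      = (-3.4863, 0.8689, -1.7104)
  lambda* = (12.6512, -10.7949)
  f(x*)   = 73.1649

x* = (-3.4863, 0.8689, -1.7104), lambda* = (12.6512, -10.7949)


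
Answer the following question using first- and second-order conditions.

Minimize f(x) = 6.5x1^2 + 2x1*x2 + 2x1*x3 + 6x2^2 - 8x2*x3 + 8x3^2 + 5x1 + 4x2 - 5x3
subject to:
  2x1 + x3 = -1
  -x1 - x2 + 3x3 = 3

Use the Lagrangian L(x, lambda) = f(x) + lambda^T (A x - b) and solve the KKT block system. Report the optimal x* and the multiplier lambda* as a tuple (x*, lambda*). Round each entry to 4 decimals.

Form the Lagrangian:
  L(x, lambda) = (1/2) x^T Q x + c^T x + lambda^T (A x - b)
Stationarity (grad_x L = 0): Q x + c + A^T lambda = 0.
Primal feasibility: A x = b.

This gives the KKT block system:
  [ Q   A^T ] [ x     ]   [-c ]
  [ A    0  ] [ lambda ] = [ b ]

Solving the linear system:
  x*      = (-0.8815, 0.1704, 0.763)
  lambda* = (1.3852, -1.8222)
  f(x*)   = -0.3444

x* = (-0.8815, 0.1704, 0.763), lambda* = (1.3852, -1.8222)


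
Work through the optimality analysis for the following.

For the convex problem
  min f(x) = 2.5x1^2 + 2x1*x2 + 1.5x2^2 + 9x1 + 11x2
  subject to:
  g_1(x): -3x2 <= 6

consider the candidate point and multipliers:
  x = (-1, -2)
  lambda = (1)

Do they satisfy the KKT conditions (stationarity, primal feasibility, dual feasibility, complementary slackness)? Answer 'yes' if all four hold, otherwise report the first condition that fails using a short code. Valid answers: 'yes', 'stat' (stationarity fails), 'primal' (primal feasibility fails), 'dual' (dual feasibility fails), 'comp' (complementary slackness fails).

Gradient of f: grad f(x) = Q x + c = (0, 3)
Constraint values g_i(x) = a_i^T x - b_i:
  g_1((-1, -2)) = 0
Stationarity residual: grad f(x) + sum_i lambda_i a_i = (0, 0)
  -> stationarity OK
Primal feasibility (all g_i <= 0): OK
Dual feasibility (all lambda_i >= 0): OK
Complementary slackness (lambda_i * g_i(x) = 0 for all i): OK

Verdict: yes, KKT holds.

yes


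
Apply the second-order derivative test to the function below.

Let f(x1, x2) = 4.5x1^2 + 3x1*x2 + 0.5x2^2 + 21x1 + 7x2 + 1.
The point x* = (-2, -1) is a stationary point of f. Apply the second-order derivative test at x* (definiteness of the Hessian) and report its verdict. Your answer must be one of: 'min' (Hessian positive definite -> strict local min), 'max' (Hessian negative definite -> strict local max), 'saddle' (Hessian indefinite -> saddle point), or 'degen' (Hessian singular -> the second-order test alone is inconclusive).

Compute the Hessian H = grad^2 f:
  H = [[9, 3], [3, 1]]
Verify stationarity: grad f(x*) = H x* + g = (0, 0).
Eigenvalues of H: 0, 10.
H has a zero eigenvalue (singular; positive semidefinite but not definite), so H is neither positive definite, negative definite, nor indefinite. The second-order test alone is inconclusive -> degen.
(Indeed, f is constant along the null direction of H through x*, so x* is not a strict local extremum.)

degen


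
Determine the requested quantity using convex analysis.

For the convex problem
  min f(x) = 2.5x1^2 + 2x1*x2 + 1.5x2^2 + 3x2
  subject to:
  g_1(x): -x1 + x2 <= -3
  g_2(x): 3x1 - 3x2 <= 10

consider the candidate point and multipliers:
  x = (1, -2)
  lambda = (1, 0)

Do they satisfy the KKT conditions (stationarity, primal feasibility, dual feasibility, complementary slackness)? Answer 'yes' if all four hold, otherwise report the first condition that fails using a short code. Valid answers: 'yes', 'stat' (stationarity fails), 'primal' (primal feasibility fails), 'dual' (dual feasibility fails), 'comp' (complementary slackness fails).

Gradient of f: grad f(x) = Q x + c = (1, -1)
Constraint values g_i(x) = a_i^T x - b_i:
  g_1((1, -2)) = 0
  g_2((1, -2)) = -1
Stationarity residual: grad f(x) + sum_i lambda_i a_i = (0, 0)
  -> stationarity OK
Primal feasibility (all g_i <= 0): OK
Dual feasibility (all lambda_i >= 0): OK
Complementary slackness (lambda_i * g_i(x) = 0 for all i): OK

Verdict: yes, KKT holds.

yes


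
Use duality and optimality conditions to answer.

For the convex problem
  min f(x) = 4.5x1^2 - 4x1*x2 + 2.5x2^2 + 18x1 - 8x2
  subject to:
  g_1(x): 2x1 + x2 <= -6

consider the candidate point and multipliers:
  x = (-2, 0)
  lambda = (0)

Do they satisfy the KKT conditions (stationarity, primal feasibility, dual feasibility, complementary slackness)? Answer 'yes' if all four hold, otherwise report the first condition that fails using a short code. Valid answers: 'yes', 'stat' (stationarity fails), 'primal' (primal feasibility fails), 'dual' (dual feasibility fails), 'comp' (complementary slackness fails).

Gradient of f: grad f(x) = Q x + c = (0, 0)
Constraint values g_i(x) = a_i^T x - b_i:
  g_1((-2, 0)) = 2
Stationarity residual: grad f(x) + sum_i lambda_i a_i = (0, 0)
  -> stationarity OK
Primal feasibility (all g_i <= 0): FAILS
Dual feasibility (all lambda_i >= 0): OK
Complementary slackness (lambda_i * g_i(x) = 0 for all i): OK

Verdict: the first failing condition is primal_feasibility -> primal.

primal


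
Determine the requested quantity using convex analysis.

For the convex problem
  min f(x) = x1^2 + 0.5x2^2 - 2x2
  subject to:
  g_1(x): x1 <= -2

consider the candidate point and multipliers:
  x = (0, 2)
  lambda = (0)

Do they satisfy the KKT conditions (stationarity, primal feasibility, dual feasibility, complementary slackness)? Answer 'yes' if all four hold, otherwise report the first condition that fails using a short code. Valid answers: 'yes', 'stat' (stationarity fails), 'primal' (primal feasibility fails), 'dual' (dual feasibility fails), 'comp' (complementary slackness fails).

Gradient of f: grad f(x) = Q x + c = (0, 0)
Constraint values g_i(x) = a_i^T x - b_i:
  g_1((0, 2)) = 2
Stationarity residual: grad f(x) + sum_i lambda_i a_i = (0, 0)
  -> stationarity OK
Primal feasibility (all g_i <= 0): FAILS
Dual feasibility (all lambda_i >= 0): OK
Complementary slackness (lambda_i * g_i(x) = 0 for all i): OK

Verdict: the first failing condition is primal_feasibility -> primal.

primal


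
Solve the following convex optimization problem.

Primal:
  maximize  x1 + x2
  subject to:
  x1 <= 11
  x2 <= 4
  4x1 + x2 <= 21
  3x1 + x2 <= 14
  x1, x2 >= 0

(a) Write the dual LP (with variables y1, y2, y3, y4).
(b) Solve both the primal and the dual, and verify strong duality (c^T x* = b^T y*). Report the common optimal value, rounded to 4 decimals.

The standard primal-dual pair for 'max c^T x s.t. A x <= b, x >= 0' is:
  Dual:  min b^T y  s.t.  A^T y >= c,  y >= 0.

So the dual LP is:
  minimize  11y1 + 4y2 + 21y3 + 14y4
  subject to:
    y1 + 4y3 + 3y4 >= 1
    y2 + y3 + y4 >= 1
    y1, y2, y3, y4 >= 0

Solving the primal: x* = (3.3333, 4).
  primal value c^T x* = 7.3333.
Solving the dual: y* = (0, 0.6667, 0, 0.3333).
  dual value b^T y* = 7.3333.
Strong duality: c^T x* = b^T y*. Confirmed.

7.3333


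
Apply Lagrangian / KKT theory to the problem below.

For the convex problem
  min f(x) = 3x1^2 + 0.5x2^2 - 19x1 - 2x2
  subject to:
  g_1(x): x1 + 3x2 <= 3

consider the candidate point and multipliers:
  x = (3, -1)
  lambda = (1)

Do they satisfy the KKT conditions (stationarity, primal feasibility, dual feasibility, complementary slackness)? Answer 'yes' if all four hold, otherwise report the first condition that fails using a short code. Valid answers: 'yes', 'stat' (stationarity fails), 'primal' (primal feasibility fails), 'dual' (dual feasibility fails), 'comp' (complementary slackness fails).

Gradient of f: grad f(x) = Q x + c = (-1, -3)
Constraint values g_i(x) = a_i^T x - b_i:
  g_1((3, -1)) = -3
Stationarity residual: grad f(x) + sum_i lambda_i a_i = (0, 0)
  -> stationarity OK
Primal feasibility (all g_i <= 0): OK
Dual feasibility (all lambda_i >= 0): OK
Complementary slackness (lambda_i * g_i(x) = 0 for all i): FAILS

Verdict: the first failing condition is complementary_slackness -> comp.

comp


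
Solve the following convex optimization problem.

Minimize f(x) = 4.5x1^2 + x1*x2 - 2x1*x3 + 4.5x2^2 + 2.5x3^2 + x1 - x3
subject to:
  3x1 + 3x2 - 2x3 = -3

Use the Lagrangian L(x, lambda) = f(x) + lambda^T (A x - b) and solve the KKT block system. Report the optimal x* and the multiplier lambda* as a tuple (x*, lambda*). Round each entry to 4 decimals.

Form the Lagrangian:
  L(x, lambda) = (1/2) x^T Q x + c^T x + lambda^T (A x - b)
Stationarity (grad_x L = 0): Q x + c + A^T lambda = 0.
Primal feasibility: A x = b.

This gives the KKT block system:
  [ Q   A^T ] [ x     ]   [-c ]
  [ A    0  ] [ lambda ] = [ b ]

Solving the linear system:
  x*      = (-0.3288, -0.3313, 0.5099)
  lambda* = (1.1034)
  f(x*)   = 1.2358

x* = (-0.3288, -0.3313, 0.5099), lambda* = (1.1034)


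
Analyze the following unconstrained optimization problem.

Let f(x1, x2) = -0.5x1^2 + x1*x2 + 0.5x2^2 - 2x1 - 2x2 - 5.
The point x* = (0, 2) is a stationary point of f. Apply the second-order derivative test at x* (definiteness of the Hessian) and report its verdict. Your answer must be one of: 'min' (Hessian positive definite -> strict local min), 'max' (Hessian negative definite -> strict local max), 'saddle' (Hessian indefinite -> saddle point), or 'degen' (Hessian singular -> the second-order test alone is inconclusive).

Compute the Hessian H = grad^2 f:
  H = [[-1, 1], [1, 1]]
Verify stationarity: grad f(x*) = H x* + g = (0, 0).
Eigenvalues of H: -1.4142, 1.4142.
Eigenvalues have mixed signs, so H is indefinite -> x* is a saddle point.

saddle


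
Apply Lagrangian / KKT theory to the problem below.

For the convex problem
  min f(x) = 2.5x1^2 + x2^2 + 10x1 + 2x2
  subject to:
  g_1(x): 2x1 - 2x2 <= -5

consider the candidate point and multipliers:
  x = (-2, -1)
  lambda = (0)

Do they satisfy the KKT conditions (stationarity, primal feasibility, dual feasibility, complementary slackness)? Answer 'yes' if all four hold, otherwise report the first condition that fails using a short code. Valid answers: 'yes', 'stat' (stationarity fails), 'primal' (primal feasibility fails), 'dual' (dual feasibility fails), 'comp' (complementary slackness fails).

Gradient of f: grad f(x) = Q x + c = (0, 0)
Constraint values g_i(x) = a_i^T x - b_i:
  g_1((-2, -1)) = 3
Stationarity residual: grad f(x) + sum_i lambda_i a_i = (0, 0)
  -> stationarity OK
Primal feasibility (all g_i <= 0): FAILS
Dual feasibility (all lambda_i >= 0): OK
Complementary slackness (lambda_i * g_i(x) = 0 for all i): OK

Verdict: the first failing condition is primal_feasibility -> primal.

primal


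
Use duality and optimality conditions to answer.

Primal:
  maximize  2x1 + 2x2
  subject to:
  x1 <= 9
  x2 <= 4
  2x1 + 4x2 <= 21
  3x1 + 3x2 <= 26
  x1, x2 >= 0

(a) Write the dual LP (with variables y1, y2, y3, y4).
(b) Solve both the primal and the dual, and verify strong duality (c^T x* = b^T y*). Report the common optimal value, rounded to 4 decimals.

The standard primal-dual pair for 'max c^T x s.t. A x <= b, x >= 0' is:
  Dual:  min b^T y  s.t.  A^T y >= c,  y >= 0.

So the dual LP is:
  minimize  9y1 + 4y2 + 21y3 + 26y4
  subject to:
    y1 + 2y3 + 3y4 >= 2
    y2 + 4y3 + 3y4 >= 2
    y1, y2, y3, y4 >= 0

Solving the primal: x* = (8.6667, 0).
  primal value c^T x* = 17.3333.
Solving the dual: y* = (0, 0, 0, 0.6667).
  dual value b^T y* = 17.3333.
Strong duality: c^T x* = b^T y*. Confirmed.

17.3333


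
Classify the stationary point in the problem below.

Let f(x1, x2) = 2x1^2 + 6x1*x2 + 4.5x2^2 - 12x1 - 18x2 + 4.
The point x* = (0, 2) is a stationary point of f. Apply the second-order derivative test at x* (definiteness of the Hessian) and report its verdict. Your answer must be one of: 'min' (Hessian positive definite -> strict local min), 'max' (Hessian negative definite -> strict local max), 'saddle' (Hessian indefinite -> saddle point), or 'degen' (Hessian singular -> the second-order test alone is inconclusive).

Compute the Hessian H = grad^2 f:
  H = [[4, 6], [6, 9]]
Verify stationarity: grad f(x*) = H x* + g = (0, 0).
Eigenvalues of H: 0, 13.
H has a zero eigenvalue (singular; positive semidefinite but not definite), so H is neither positive definite, negative definite, nor indefinite. The second-order test alone is inconclusive -> degen.
(Indeed, f is constant along the null direction of H through x*, so x* is not a strict local extremum.)

degen


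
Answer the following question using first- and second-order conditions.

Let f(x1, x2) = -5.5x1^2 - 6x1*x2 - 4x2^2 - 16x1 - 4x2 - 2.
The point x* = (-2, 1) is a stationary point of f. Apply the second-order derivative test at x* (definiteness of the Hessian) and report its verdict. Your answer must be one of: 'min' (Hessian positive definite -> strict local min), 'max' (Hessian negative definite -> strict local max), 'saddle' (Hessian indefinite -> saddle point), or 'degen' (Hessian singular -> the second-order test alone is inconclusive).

Compute the Hessian H = grad^2 f:
  H = [[-11, -6], [-6, -8]]
Verify stationarity: grad f(x*) = H x* + g = (0, 0).
Eigenvalues of H: -15.6847, -3.3153.
Both eigenvalues < 0, so H is negative definite -> x* is a strict local max.

max


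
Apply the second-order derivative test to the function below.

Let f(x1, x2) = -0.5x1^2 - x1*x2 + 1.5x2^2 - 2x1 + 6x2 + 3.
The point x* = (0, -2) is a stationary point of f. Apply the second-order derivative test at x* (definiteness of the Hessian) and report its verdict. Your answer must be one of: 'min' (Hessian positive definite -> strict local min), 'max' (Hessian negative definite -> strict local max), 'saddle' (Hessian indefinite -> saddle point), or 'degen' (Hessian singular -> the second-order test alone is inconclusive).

Compute the Hessian H = grad^2 f:
  H = [[-1, -1], [-1, 3]]
Verify stationarity: grad f(x*) = H x* + g = (0, 0).
Eigenvalues of H: -1.2361, 3.2361.
Eigenvalues have mixed signs, so H is indefinite -> x* is a saddle point.

saddle


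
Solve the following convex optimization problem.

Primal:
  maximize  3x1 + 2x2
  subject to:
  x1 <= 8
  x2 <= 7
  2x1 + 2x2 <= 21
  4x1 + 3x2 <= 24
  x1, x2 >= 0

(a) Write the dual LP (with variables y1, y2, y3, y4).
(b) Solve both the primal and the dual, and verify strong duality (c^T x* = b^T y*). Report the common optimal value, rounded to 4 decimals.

The standard primal-dual pair for 'max c^T x s.t. A x <= b, x >= 0' is:
  Dual:  min b^T y  s.t.  A^T y >= c,  y >= 0.

So the dual LP is:
  minimize  8y1 + 7y2 + 21y3 + 24y4
  subject to:
    y1 + 2y3 + 4y4 >= 3
    y2 + 2y3 + 3y4 >= 2
    y1, y2, y3, y4 >= 0

Solving the primal: x* = (6, 0).
  primal value c^T x* = 18.
Solving the dual: y* = (0, 0, 0, 0.75).
  dual value b^T y* = 18.
Strong duality: c^T x* = b^T y*. Confirmed.

18


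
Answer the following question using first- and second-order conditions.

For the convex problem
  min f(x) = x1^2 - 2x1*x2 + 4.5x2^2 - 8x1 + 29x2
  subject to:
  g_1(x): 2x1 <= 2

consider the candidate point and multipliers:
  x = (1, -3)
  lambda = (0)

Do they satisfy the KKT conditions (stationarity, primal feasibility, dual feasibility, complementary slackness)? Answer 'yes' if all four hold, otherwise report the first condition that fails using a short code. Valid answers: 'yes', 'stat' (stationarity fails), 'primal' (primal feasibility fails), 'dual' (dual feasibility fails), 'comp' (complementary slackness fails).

Gradient of f: grad f(x) = Q x + c = (0, 0)
Constraint values g_i(x) = a_i^T x - b_i:
  g_1((1, -3)) = 0
Stationarity residual: grad f(x) + sum_i lambda_i a_i = (0, 0)
  -> stationarity OK
Primal feasibility (all g_i <= 0): OK
Dual feasibility (all lambda_i >= 0): OK
Complementary slackness (lambda_i * g_i(x) = 0 for all i): OK

Verdict: yes, KKT holds.

yes


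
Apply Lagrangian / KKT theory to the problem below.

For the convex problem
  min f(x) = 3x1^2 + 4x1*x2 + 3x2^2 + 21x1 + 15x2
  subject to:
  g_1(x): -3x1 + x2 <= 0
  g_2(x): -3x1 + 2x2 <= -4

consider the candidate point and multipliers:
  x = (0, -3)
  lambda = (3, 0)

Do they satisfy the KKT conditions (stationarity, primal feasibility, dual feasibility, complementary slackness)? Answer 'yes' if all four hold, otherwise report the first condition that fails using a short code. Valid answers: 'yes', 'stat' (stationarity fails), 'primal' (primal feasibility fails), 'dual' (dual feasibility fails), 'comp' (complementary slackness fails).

Gradient of f: grad f(x) = Q x + c = (9, -3)
Constraint values g_i(x) = a_i^T x - b_i:
  g_1((0, -3)) = -3
  g_2((0, -3)) = -2
Stationarity residual: grad f(x) + sum_i lambda_i a_i = (0, 0)
  -> stationarity OK
Primal feasibility (all g_i <= 0): OK
Dual feasibility (all lambda_i >= 0): OK
Complementary slackness (lambda_i * g_i(x) = 0 for all i): FAILS

Verdict: the first failing condition is complementary_slackness -> comp.

comp


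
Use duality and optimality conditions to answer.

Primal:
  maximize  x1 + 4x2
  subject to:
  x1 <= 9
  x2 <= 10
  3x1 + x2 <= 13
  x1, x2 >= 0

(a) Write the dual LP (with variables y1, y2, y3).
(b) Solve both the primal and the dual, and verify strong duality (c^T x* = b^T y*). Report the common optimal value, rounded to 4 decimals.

The standard primal-dual pair for 'max c^T x s.t. A x <= b, x >= 0' is:
  Dual:  min b^T y  s.t.  A^T y >= c,  y >= 0.

So the dual LP is:
  minimize  9y1 + 10y2 + 13y3
  subject to:
    y1 + 3y3 >= 1
    y2 + y3 >= 4
    y1, y2, y3 >= 0

Solving the primal: x* = (1, 10).
  primal value c^T x* = 41.
Solving the dual: y* = (0, 3.6667, 0.3333).
  dual value b^T y* = 41.
Strong duality: c^T x* = b^T y*. Confirmed.

41


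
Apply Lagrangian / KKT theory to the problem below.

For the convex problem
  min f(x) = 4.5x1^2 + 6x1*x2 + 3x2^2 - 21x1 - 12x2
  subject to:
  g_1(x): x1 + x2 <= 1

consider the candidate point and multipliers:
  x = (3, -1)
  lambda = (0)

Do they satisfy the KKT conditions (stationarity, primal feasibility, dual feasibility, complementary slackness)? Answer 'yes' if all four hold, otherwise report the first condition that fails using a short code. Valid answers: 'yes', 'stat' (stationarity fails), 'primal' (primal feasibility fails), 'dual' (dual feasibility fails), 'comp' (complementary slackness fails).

Gradient of f: grad f(x) = Q x + c = (0, 0)
Constraint values g_i(x) = a_i^T x - b_i:
  g_1((3, -1)) = 1
Stationarity residual: grad f(x) + sum_i lambda_i a_i = (0, 0)
  -> stationarity OK
Primal feasibility (all g_i <= 0): FAILS
Dual feasibility (all lambda_i >= 0): OK
Complementary slackness (lambda_i * g_i(x) = 0 for all i): OK

Verdict: the first failing condition is primal_feasibility -> primal.

primal


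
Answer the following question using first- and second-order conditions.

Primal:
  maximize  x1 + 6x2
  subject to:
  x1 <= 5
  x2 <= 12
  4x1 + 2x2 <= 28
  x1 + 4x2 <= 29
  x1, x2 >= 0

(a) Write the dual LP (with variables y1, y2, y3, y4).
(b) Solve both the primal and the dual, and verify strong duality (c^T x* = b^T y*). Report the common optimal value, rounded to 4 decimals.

The standard primal-dual pair for 'max c^T x s.t. A x <= b, x >= 0' is:
  Dual:  min b^T y  s.t.  A^T y >= c,  y >= 0.

So the dual LP is:
  minimize  5y1 + 12y2 + 28y3 + 29y4
  subject to:
    y1 + 4y3 + y4 >= 1
    y2 + 2y3 + 4y4 >= 6
    y1, y2, y3, y4 >= 0

Solving the primal: x* = (0, 7.25).
  primal value c^T x* = 43.5.
Solving the dual: y* = (0, 0, 0, 1.5).
  dual value b^T y* = 43.5.
Strong duality: c^T x* = b^T y*. Confirmed.

43.5


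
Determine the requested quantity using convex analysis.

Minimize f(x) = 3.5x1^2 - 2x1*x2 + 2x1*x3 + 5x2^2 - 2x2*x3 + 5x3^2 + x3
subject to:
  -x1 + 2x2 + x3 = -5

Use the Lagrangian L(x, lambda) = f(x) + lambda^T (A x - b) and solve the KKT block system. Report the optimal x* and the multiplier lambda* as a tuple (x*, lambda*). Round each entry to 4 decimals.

Form the Lagrangian:
  L(x, lambda) = (1/2) x^T Q x + c^T x + lambda^T (A x - b)
Stationarity (grad_x L = 0): Q x + c + A^T lambda = 0.
Primal feasibility: A x = b.

This gives the KKT block system:
  [ Q   A^T ] [ x     ]   [-c ]
  [ A    0  ] [ lambda ] = [ b ]

Solving the linear system:
  x*      = (0.9171, -1.4194, -1.2442)
  lambda* = (6.7696)
  f(x*)   = 16.3018

x* = (0.9171, -1.4194, -1.2442), lambda* = (6.7696)


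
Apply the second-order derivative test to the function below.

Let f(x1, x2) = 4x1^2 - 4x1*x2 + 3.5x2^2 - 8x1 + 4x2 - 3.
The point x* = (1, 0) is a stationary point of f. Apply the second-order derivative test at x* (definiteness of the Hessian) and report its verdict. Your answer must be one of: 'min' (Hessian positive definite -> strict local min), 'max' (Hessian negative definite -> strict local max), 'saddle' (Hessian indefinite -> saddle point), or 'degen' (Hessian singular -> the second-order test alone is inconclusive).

Compute the Hessian H = grad^2 f:
  H = [[8, -4], [-4, 7]]
Verify stationarity: grad f(x*) = H x* + g = (0, 0).
Eigenvalues of H: 3.4689, 11.5311.
Both eigenvalues > 0, so H is positive definite -> x* is a strict local min.

min


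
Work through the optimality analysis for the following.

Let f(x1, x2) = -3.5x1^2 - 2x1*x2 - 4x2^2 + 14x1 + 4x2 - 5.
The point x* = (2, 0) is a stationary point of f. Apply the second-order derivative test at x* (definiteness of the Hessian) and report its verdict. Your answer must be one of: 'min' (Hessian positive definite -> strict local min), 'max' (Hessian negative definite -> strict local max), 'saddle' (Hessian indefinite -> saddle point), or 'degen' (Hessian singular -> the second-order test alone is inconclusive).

Compute the Hessian H = grad^2 f:
  H = [[-7, -2], [-2, -8]]
Verify stationarity: grad f(x*) = H x* + g = (0, 0).
Eigenvalues of H: -9.5616, -5.4384.
Both eigenvalues < 0, so H is negative definite -> x* is a strict local max.

max


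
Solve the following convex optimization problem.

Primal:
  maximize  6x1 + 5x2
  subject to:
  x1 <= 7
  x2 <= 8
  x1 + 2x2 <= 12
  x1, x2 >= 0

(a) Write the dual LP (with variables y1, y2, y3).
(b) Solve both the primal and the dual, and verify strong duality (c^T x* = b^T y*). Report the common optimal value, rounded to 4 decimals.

The standard primal-dual pair for 'max c^T x s.t. A x <= b, x >= 0' is:
  Dual:  min b^T y  s.t.  A^T y >= c,  y >= 0.

So the dual LP is:
  minimize  7y1 + 8y2 + 12y3
  subject to:
    y1 + y3 >= 6
    y2 + 2y3 >= 5
    y1, y2, y3 >= 0

Solving the primal: x* = (7, 2.5).
  primal value c^T x* = 54.5.
Solving the dual: y* = (3.5, 0, 2.5).
  dual value b^T y* = 54.5.
Strong duality: c^T x* = b^T y*. Confirmed.

54.5


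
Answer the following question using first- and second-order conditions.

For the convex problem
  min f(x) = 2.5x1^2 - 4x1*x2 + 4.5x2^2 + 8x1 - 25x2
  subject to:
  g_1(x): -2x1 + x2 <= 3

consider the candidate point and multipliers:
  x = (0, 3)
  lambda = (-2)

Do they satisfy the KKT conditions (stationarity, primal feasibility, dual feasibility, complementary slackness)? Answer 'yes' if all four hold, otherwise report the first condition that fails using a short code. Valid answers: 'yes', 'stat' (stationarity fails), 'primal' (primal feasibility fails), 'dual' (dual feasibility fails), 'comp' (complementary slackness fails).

Gradient of f: grad f(x) = Q x + c = (-4, 2)
Constraint values g_i(x) = a_i^T x - b_i:
  g_1((0, 3)) = 0
Stationarity residual: grad f(x) + sum_i lambda_i a_i = (0, 0)
  -> stationarity OK
Primal feasibility (all g_i <= 0): OK
Dual feasibility (all lambda_i >= 0): FAILS
Complementary slackness (lambda_i * g_i(x) = 0 for all i): OK

Verdict: the first failing condition is dual_feasibility -> dual.

dual


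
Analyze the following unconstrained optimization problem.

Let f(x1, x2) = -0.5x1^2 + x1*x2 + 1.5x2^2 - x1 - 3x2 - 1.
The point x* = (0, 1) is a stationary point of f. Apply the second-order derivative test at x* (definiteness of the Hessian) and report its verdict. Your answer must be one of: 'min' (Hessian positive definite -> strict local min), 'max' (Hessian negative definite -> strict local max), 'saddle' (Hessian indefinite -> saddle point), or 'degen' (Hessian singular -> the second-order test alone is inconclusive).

Compute the Hessian H = grad^2 f:
  H = [[-1, 1], [1, 3]]
Verify stationarity: grad f(x*) = H x* + g = (0, 0).
Eigenvalues of H: -1.2361, 3.2361.
Eigenvalues have mixed signs, so H is indefinite -> x* is a saddle point.

saddle


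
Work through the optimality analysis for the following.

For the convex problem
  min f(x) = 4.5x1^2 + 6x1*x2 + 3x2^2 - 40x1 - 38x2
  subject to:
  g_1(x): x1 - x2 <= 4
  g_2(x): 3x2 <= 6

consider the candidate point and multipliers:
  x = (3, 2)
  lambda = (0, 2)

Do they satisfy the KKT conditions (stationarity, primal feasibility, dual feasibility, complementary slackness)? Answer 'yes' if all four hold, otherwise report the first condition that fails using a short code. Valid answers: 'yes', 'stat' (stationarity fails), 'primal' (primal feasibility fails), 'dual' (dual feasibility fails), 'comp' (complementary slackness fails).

Gradient of f: grad f(x) = Q x + c = (-1, -8)
Constraint values g_i(x) = a_i^T x - b_i:
  g_1((3, 2)) = -3
  g_2((3, 2)) = 0
Stationarity residual: grad f(x) + sum_i lambda_i a_i = (-1, -2)
  -> stationarity FAILS
Primal feasibility (all g_i <= 0): OK
Dual feasibility (all lambda_i >= 0): OK
Complementary slackness (lambda_i * g_i(x) = 0 for all i): OK

Verdict: the first failing condition is stationarity -> stat.

stat
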